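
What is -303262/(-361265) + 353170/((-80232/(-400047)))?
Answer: 8506867497573189/4830835580 ≈ 1.7610e+6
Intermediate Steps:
-303262/(-361265) + 353170/((-80232/(-400047))) = -303262*(-1/361265) + 353170/((-80232*(-1/400047))) = 303262/361265 + 353170/(26744/133349) = 303262/361265 + 353170*(133349/26744) = 303262/361265 + 23547433165/13372 = 8506867497573189/4830835580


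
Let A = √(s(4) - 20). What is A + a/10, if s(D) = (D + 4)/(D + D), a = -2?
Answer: -⅕ + I*√19 ≈ -0.2 + 4.3589*I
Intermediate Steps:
s(D) = (4 + D)/(2*D) (s(D) = (4 + D)/((2*D)) = (4 + D)*(1/(2*D)) = (4 + D)/(2*D))
A = I*√19 (A = √((½)*(4 + 4)/4 - 20) = √((½)*(¼)*8 - 20) = √(1 - 20) = √(-19) = I*√19 ≈ 4.3589*I)
A + a/10 = I*√19 - 2/10 = I*√19 + (⅒)*(-2) = I*√19 - ⅕ = -⅕ + I*√19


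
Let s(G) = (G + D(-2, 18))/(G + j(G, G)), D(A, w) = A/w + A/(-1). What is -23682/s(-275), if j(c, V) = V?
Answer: -58612950/1229 ≈ -47692.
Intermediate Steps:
D(A, w) = -A + A/w (D(A, w) = A/w + A*(-1) = A/w - A = -A + A/w)
s(G) = (17/9 + G)/(2*G) (s(G) = (G + (-1*(-2) - 2/18))/(G + G) = (G + (2 - 2*1/18))/((2*G)) = (G + (2 - 1/9))*(1/(2*G)) = (G + 17/9)*(1/(2*G)) = (17/9 + G)*(1/(2*G)) = (17/9 + G)/(2*G))
-23682/s(-275) = -23682*(-4950/(17 + 9*(-275))) = -23682*(-4950/(17 - 2475)) = -23682/((1/18)*(-1/275)*(-2458)) = -23682/1229/2475 = -23682*2475/1229 = -58612950/1229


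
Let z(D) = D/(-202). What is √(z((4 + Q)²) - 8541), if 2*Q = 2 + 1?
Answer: I*√1394052298/404 ≈ 92.418*I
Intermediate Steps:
Q = 3/2 (Q = (2 + 1)/2 = (½)*3 = 3/2 ≈ 1.5000)
z(D) = -D/202 (z(D) = D*(-1/202) = -D/202)
√(z((4 + Q)²) - 8541) = √(-(4 + 3/2)²/202 - 8541) = √(-(11/2)²/202 - 8541) = √(-1/202*121/4 - 8541) = √(-121/808 - 8541) = √(-6901249/808) = I*√1394052298/404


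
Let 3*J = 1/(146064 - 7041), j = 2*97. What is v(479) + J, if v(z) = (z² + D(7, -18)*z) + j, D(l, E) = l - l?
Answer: 95773639816/417069 ≈ 2.2964e+5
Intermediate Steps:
D(l, E) = 0
j = 194
v(z) = 194 + z² (v(z) = (z² + 0*z) + 194 = (z² + 0) + 194 = z² + 194 = 194 + z²)
J = 1/417069 (J = 1/(3*(146064 - 7041)) = (⅓)/139023 = (⅓)*(1/139023) = 1/417069 ≈ 2.3977e-6)
v(479) + J = (194 + 479²) + 1/417069 = (194 + 229441) + 1/417069 = 229635 + 1/417069 = 95773639816/417069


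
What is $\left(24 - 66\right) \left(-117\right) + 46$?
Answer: $4960$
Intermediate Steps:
$\left(24 - 66\right) \left(-117\right) + 46 = \left(-42\right) \left(-117\right) + 46 = 4914 + 46 = 4960$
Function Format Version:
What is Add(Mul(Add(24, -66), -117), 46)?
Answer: 4960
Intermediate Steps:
Add(Mul(Add(24, -66), -117), 46) = Add(Mul(-42, -117), 46) = Add(4914, 46) = 4960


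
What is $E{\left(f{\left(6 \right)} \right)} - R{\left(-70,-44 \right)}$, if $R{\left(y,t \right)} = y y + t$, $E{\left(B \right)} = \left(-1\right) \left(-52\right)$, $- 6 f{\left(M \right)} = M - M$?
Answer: $-4804$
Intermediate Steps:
$f{\left(M \right)} = 0$ ($f{\left(M \right)} = - \frac{M - M}{6} = \left(- \frac{1}{6}\right) 0 = 0$)
$E{\left(B \right)} = 52$
$R{\left(y,t \right)} = t + y^{2}$ ($R{\left(y,t \right)} = y^{2} + t = t + y^{2}$)
$E{\left(f{\left(6 \right)} \right)} - R{\left(-70,-44 \right)} = 52 - \left(-44 + \left(-70\right)^{2}\right) = 52 - \left(-44 + 4900\right) = 52 - 4856 = -4804$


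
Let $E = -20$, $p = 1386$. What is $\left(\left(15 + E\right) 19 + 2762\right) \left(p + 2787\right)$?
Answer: $11129391$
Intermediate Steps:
$\left(\left(15 + E\right) 19 + 2762\right) \left(p + 2787\right) = \left(\left(15 - 20\right) 19 + 2762\right) \left(1386 + 2787\right) = \left(\left(-5\right) 19 + 2762\right) 4173 = \left(-95 + 2762\right) 4173 = 2667 \cdot 4173 = 11129391$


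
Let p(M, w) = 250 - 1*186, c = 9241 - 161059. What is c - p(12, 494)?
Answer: -151882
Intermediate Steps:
c = -151818
p(M, w) = 64 (p(M, w) = 250 - 186 = 64)
c - p(12, 494) = -151818 - 1*64 = -151818 - 64 = -151882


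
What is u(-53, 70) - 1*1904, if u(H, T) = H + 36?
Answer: -1921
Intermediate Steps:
u(H, T) = 36 + H
u(-53, 70) - 1*1904 = (36 - 53) - 1*1904 = -17 - 1904 = -1921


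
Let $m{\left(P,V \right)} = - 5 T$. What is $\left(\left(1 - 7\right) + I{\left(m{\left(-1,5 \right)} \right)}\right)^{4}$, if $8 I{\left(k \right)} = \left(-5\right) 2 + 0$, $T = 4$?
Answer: $\frac{707281}{256} \approx 2762.8$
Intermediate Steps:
$m{\left(P,V \right)} = -20$ ($m{\left(P,V \right)} = \left(-5\right) 4 = -20$)
$I{\left(k \right)} = - \frac{5}{4}$ ($I{\left(k \right)} = \frac{\left(-5\right) 2 + 0}{8} = \frac{-10 + 0}{8} = \frac{1}{8} \left(-10\right) = - \frac{5}{4}$)
$\left(\left(1 - 7\right) + I{\left(m{\left(-1,5 \right)} \right)}\right)^{4} = \left(\left(1 - 7\right) - \frac{5}{4}\right)^{4} = \left(-6 - \frac{5}{4}\right)^{4} = \left(- \frac{29}{4}\right)^{4} = \frac{707281}{256}$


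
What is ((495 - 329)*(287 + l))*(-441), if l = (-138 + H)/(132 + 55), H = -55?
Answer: -3914764056/187 ≈ -2.0935e+7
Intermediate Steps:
l = -193/187 (l = (-138 - 55)/(132 + 55) = -193/187 ≈ -1.0321)
((495 - 329)*(287 + l))*(-441) = ((495 - 329)*(287 - 193/187))*(-441) = (166*(53476/187))*(-441) = (8877016/187)*(-441) = -3914764056/187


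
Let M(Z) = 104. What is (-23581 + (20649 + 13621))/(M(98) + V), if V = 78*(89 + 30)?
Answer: 10689/9386 ≈ 1.1388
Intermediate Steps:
V = 9282 (V = 78*119 = 9282)
(-23581 + (20649 + 13621))/(M(98) + V) = (-23581 + (20649 + 13621))/(104 + 9282) = (-23581 + 34270)/9386 = 10689*(1/9386) = 10689/9386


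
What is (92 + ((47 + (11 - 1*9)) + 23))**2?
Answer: 26896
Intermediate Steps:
(92 + ((47 + (11 - 1*9)) + 23))**2 = (92 + ((47 + (11 - 9)) + 23))**2 = (92 + ((47 + 2) + 23))**2 = (92 + (49 + 23))**2 = (92 + 72)**2 = 164**2 = 26896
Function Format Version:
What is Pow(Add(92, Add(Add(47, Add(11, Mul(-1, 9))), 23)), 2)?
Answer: 26896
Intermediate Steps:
Pow(Add(92, Add(Add(47, Add(11, Mul(-1, 9))), 23)), 2) = Pow(Add(92, Add(Add(47, Add(11, -9)), 23)), 2) = Pow(Add(92, Add(Add(47, 2), 23)), 2) = Pow(Add(92, Add(49, 23)), 2) = Pow(Add(92, 72), 2) = Pow(164, 2) = 26896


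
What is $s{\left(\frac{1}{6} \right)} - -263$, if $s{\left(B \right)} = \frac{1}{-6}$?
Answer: $\frac{1577}{6} \approx 262.83$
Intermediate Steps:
$s{\left(B \right)} = - \frac{1}{6}$
$s{\left(\frac{1}{6} \right)} - -263 = - \frac{1}{6} - -263 = - \frac{1}{6} + 263 = \frac{1577}{6}$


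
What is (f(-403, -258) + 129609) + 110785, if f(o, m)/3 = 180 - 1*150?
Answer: 240484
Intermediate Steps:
f(o, m) = 90 (f(o, m) = 3*(180 - 1*150) = 3*(180 - 150) = 3*30 = 90)
(f(-403, -258) + 129609) + 110785 = (90 + 129609) + 110785 = 129699 + 110785 = 240484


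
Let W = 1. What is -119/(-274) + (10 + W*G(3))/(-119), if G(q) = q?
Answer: 10599/32606 ≈ 0.32506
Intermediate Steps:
-119/(-274) + (10 + W*G(3))/(-119) = -119/(-274) + (10 + 1*3)/(-119) = -119*(-1/274) + (10 + 3)*(-1/119) = 119/274 + 13*(-1/119) = 119/274 - 13/119 = 10599/32606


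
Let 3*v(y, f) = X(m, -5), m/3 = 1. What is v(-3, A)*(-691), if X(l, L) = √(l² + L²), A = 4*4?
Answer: -691*√34/3 ≈ -1343.1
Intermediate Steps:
A = 16
m = 3 (m = 3*1 = 3)
X(l, L) = √(L² + l²)
v(y, f) = √34/3 (v(y, f) = √((-5)² + 3²)/3 = √(25 + 9)/3 = √34/3)
v(-3, A)*(-691) = (√34/3)*(-691) = -691*√34/3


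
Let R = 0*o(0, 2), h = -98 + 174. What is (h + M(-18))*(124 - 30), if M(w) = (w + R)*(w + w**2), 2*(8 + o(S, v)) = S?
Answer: -510608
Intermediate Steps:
o(S, v) = -8 + S/2
h = 76
R = 0 (R = 0*(-8 + (1/2)*0) = 0*(-8 + 0) = 0*(-8) = 0)
M(w) = w*(w + w**2) (M(w) = (w + 0)*(w + w**2) = w*(w + w**2))
(h + M(-18))*(124 - 30) = (76 + (-18)**2*(1 - 18))*(124 - 30) = (76 + 324*(-17))*94 = (76 - 5508)*94 = -5432*94 = -510608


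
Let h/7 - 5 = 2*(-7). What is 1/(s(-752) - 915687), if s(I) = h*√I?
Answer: I/(9*(-101743*I + 28*√47)) ≈ -1.0921e-6 + 2.0604e-9*I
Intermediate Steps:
h = -63 (h = 35 + 7*(2*(-7)) = 35 + 7*(-14) = 35 - 98 = -63)
s(I) = -63*√I
1/(s(-752) - 915687) = 1/(-252*I*√47 - 915687) = 1/(-915687 - 252*I*√47)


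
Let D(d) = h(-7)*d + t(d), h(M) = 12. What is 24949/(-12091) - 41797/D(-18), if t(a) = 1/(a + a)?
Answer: 2571314657/13433101 ≈ 191.42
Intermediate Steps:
t(a) = 1/(2*a)
D(d) = 1/(2*d) + 12*d (D(d) = 12*d + 1/(2*d) = 1/(2*d) + 12*d)
24949/(-12091) - 41797/D(-18) = 24949/(-12091) - 41797/((1/2)/(-18) + 12*(-18)) = 24949*(-1/12091) - 41797/((1/2)*(-1/18) - 216) = -24949/12091 - 41797/(-1/36 - 216) = -24949/12091 - 41797/(-7777/36) = -24949/12091 - 41797*(-36/7777) = -24949/12091 + 214956/1111 = 2571314657/13433101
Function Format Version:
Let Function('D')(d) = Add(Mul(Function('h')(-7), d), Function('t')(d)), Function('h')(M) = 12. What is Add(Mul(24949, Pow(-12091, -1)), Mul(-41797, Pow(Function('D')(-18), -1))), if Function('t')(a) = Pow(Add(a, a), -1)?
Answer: Rational(2571314657, 13433101) ≈ 191.42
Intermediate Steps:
Function('t')(a) = Mul(Rational(1, 2), Pow(a, -1)) (Function('t')(a) = Pow(Mul(2, a), -1) = Mul(Rational(1, 2), Pow(a, -1)))
Function('D')(d) = Add(Mul(Rational(1, 2), Pow(d, -1)), Mul(12, d)) (Function('D')(d) = Add(Mul(12, d), Mul(Rational(1, 2), Pow(d, -1))) = Add(Mul(Rational(1, 2), Pow(d, -1)), Mul(12, d)))
Add(Mul(24949, Pow(-12091, -1)), Mul(-41797, Pow(Function('D')(-18), -1))) = Add(Mul(24949, Pow(-12091, -1)), Mul(-41797, Pow(Add(Mul(Rational(1, 2), Pow(-18, -1)), Mul(12, -18)), -1))) = Add(Mul(24949, Rational(-1, 12091)), Mul(-41797, Pow(Add(Mul(Rational(1, 2), Rational(-1, 18)), -216), -1))) = Add(Rational(-24949, 12091), Mul(-41797, Pow(Add(Rational(-1, 36), -216), -1))) = Add(Rational(-24949, 12091), Mul(-41797, Pow(Rational(-7777, 36), -1))) = Add(Rational(-24949, 12091), Mul(-41797, Rational(-36, 7777))) = Add(Rational(-24949, 12091), Rational(214956, 1111)) = Rational(2571314657, 13433101)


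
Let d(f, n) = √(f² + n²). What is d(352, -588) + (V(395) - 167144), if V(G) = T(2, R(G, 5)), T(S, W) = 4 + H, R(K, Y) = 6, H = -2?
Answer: -167142 + 4*√29353 ≈ -1.6646e+5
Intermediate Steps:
T(S, W) = 2 (T(S, W) = 4 - 2 = 2)
V(G) = 2
d(352, -588) + (V(395) - 167144) = √(352² + (-588)²) + (2 - 167144) = √(123904 + 345744) - 167142 = √469648 - 167142 = 4*√29353 - 167142 = -167142 + 4*√29353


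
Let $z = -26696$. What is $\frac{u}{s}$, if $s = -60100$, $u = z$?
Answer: $\frac{6674}{15025} \approx 0.44419$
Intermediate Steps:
$u = -26696$
$\frac{u}{s} = - \frac{26696}{-60100} = \left(-26696\right) \left(- \frac{1}{60100}\right) = \frac{6674}{15025}$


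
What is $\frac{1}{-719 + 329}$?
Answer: $- \frac{1}{390} \approx -0.0025641$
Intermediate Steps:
$\frac{1}{-719 + 329} = \frac{1}{-390} = - \frac{1}{390}$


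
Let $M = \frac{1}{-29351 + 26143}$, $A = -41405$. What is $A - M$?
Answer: $- \frac{132827239}{3208} \approx -41405.0$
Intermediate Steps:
$M = - \frac{1}{3208}$ ($M = \frac{1}{-3208} = - \frac{1}{3208} \approx -0.00031172$)
$A - M = -41405 - - \frac{1}{3208} = -41405 + \frac{1}{3208} = - \frac{132827239}{3208}$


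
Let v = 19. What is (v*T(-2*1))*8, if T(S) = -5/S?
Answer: 380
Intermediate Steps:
(v*T(-2*1))*8 = (19*(-5/((-2*1))))*8 = (19*(-5/(-2)))*8 = (19*(-5*(-½)))*8 = (19*(5/2))*8 = (95/2)*8 = 380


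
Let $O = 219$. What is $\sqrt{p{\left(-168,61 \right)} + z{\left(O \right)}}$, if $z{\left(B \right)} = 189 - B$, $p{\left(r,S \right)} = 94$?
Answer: $8$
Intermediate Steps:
$\sqrt{p{\left(-168,61 \right)} + z{\left(O \right)}} = \sqrt{94 + \left(189 - 219\right)} = \sqrt{94 - 30} = \sqrt{64} = 8$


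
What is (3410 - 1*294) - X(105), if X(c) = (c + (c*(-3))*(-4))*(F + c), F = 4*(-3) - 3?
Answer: -119734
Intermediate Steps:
F = -15 (F = -12 - 3 = -15)
X(c) = 13*c*(-15 + c) (X(c) = (c + (c*(-3))*(-4))*(-15 + c) = (c - 3*c*(-4))*(-15 + c) = (c + 12*c)*(-15 + c) = (13*c)*(-15 + c) = 13*c*(-15 + c))
(3410 - 1*294) - X(105) = (3410 - 1*294) - 13*105*(-15 + 105) = (3410 - 294) - 13*105*90 = 3116 - 1*122850 = 3116 - 122850 = -119734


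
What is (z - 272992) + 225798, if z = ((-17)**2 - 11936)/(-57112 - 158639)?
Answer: -10182141047/215751 ≈ -47194.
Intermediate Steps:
z = 11647/215751 (z = (289 - 11936)/(-215751) = -11647*(-1/215751) = 11647/215751 ≈ 0.053984)
(z - 272992) + 225798 = (11647/215751 - 272992) + 225798 = -58898285345/215751 + 225798 = -10182141047/215751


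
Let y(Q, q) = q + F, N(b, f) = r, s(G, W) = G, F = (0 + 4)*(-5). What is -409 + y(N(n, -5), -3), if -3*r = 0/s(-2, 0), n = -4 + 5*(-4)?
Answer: -432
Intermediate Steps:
F = -20 (F = 4*(-5) = -20)
n = -24 (n = -4 - 20 = -24)
r = 0 (r = -0/(-2) = -0*(-1)/2 = -⅓*0 = 0)
N(b, f) = 0
y(Q, q) = -20 + q (y(Q, q) = q - 20 = -20 + q)
-409 + y(N(n, -5), -3) = -409 + (-20 - 3) = -409 - 23 = -432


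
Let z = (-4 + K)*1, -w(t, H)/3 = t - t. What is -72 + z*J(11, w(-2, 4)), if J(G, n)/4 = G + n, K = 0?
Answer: -248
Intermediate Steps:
w(t, H) = 0 (w(t, H) = -3*(t - t) = -3*0 = 0)
J(G, n) = 4*G + 4*n (J(G, n) = 4*(G + n) = 4*G + 4*n)
z = -4 (z = (-4 + 0)*1 = -4*1 = -4)
-72 + z*J(11, w(-2, 4)) = -72 - 4*(4*11 + 4*0) = -72 - 4*(44 + 0) = -72 - 4*44 = -72 - 176 = -248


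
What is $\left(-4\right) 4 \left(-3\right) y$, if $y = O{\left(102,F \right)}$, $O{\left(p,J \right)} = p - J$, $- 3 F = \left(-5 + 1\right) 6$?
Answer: $4512$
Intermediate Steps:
$F = 8$ ($F = - \frac{\left(-5 + 1\right) 6}{3} = - \frac{\left(-4\right) 6}{3} = \left(- \frac{1}{3}\right) \left(-24\right) = 8$)
$y = 94$ ($y = 102 - 8 = 94$)
$\left(-4\right) 4 \left(-3\right) y = \left(-4\right) 4 \left(-3\right) 94 = \left(-16\right) \left(-3\right) 94 = 48 \cdot 94 = 4512$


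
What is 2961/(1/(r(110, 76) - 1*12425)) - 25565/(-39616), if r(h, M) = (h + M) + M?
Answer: -1426756071523/39616 ≈ -3.6015e+7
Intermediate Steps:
r(h, M) = h + 2*M (r(h, M) = (M + h) + M = h + 2*M)
2961/(1/(r(110, 76) - 1*12425)) - 25565/(-39616) = 2961/(1/((110 + 2*76) - 1*12425)) - 25565/(-39616) = 2961/(1/((110 + 152) - 12425)) - 25565*(-1/39616) = 2961/(1/(262 - 12425)) + 25565/39616 = 2961/(1/(-12163)) + 25565/39616 = 2961/(-1/12163) + 25565/39616 = 2961*(-12163) + 25565/39616 = -36014643 + 25565/39616 = -1426756071523/39616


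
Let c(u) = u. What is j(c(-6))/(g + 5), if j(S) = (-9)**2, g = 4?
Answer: 9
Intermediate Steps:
j(S) = 81
j(c(-6))/(g + 5) = 81/(4 + 5) = 81/9 = 81*(1/9) = 9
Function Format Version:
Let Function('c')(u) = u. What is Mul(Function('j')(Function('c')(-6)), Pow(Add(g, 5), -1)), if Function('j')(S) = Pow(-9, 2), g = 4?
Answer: 9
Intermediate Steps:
Function('j')(S) = 81
Mul(Function('j')(Function('c')(-6)), Pow(Add(g, 5), -1)) = Mul(81, Pow(Add(4, 5), -1)) = Mul(81, Pow(9, -1)) = Mul(81, Rational(1, 9)) = 9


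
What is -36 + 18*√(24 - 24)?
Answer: -36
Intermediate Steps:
-36 + 18*√(24 - 24) = -36 + 18*√0 = -36 + 18*0 = -36 + 0 = -36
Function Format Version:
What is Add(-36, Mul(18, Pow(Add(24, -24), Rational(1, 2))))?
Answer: -36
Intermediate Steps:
Add(-36, Mul(18, Pow(Add(24, -24), Rational(1, 2)))) = Add(-36, Mul(18, Pow(0, Rational(1, 2)))) = Add(-36, Mul(18, 0)) = Add(-36, 0) = -36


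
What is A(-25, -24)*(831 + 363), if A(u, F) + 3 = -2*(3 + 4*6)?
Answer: -68058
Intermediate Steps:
A(u, F) = -57 (A(u, F) = -3 - 2*(3 + 4*6) = -3 - 2*(3 + 24) = -3 - 2*27 = -3 - 54 = -57)
A(-25, -24)*(831 + 363) = -57*(831 + 363) = -57*1194 = -68058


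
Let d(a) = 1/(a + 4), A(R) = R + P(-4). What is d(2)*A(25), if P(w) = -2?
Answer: 23/6 ≈ 3.8333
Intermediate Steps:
A(R) = -2 + R (A(R) = R - 2 = -2 + R)
d(a) = 1/(4 + a)
d(2)*A(25) = (-2 + 25)/(4 + 2) = 23/6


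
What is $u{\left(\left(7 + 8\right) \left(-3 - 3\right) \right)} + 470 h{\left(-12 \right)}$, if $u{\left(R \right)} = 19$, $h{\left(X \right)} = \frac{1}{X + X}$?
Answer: $- \frac{7}{12} \approx -0.58333$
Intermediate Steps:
$h{\left(X \right)} = \frac{1}{2 X}$
$u{\left(\left(7 + 8\right) \left(-3 - 3\right) \right)} + 470 h{\left(-12 \right)} = 19 + 470 \frac{1}{2 \left(-12\right)} = 19 + 470 \cdot \frac{1}{2} \left(- \frac{1}{12}\right) = 19 + 470 \left(- \frac{1}{24}\right) = 19 - \frac{235}{12} = - \frac{7}{12}$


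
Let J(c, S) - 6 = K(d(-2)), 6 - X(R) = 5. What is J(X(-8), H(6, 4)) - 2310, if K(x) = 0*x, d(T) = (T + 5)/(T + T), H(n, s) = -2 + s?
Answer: -2304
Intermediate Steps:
X(R) = 1 (X(R) = 6 - 1*5 = 6 - 5 = 1)
d(T) = (5 + T)/(2*T) (d(T) = (5 + T)/((2*T)) = (5 + T)*(1/(2*T)) = (5 + T)/(2*T))
K(x) = 0
J(c, S) = 6 (J(c, S) = 6 + 0 = 6)
J(X(-8), H(6, 4)) - 2310 = 6 - 2310 = -2304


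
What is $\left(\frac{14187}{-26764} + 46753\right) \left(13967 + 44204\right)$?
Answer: $\frac{72788389500955}{26764} \approx 2.7196 \cdot 10^{9}$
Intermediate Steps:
$\left(\frac{14187}{-26764} + 46753\right) \left(13967 + 44204\right) = \left(14187 \left(- \frac{1}{26764}\right) + 46753\right) 58171 = \left(- \frac{14187}{26764} + 46753\right) 58171 = \frac{1251283105}{26764} \cdot 58171 = \frac{72788389500955}{26764}$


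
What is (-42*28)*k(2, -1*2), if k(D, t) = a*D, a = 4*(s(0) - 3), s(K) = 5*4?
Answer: -159936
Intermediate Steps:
s(K) = 20
a = 68 (a = 4*(20 - 3) = 4*17 = 68)
k(D, t) = 68*D
(-42*28)*k(2, -1*2) = (-42*28)*(68*2) = -1176*136 = -159936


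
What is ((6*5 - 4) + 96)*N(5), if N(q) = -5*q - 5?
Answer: -3660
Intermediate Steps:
N(q) = -5 - 5*q
((6*5 - 4) + 96)*N(5) = ((6*5 - 4) + 96)*(-5 - 5*5) = ((30 - 4) + 96)*(-5 - 25) = (26 + 96)*(-30) = 122*(-30) = -3660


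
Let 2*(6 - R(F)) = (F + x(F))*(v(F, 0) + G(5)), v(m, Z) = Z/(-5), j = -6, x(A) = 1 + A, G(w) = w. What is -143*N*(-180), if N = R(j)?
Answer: 862290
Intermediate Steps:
v(m, Z) = -Z/5 (v(m, Z) = Z*(-⅕) = -Z/5)
R(F) = 7/2 - 5*F (R(F) = 6 - (F + (1 + F))*(-⅕*0 + 5)/2 = 6 - (1 + 2*F)*(0 + 5)/2 = 6 - (1 + 2*F)*5/2 = 6 - (5 + 10*F)/2 = 6 + (-5/2 - 5*F) = 7/2 - 5*F)
N = 67/2 (N = 7/2 - 5*(-6) = 7/2 + 30 = 67/2 ≈ 33.500)
-143*N*(-180) = -143*67/2*(-180) = -9581/2*(-180) = 862290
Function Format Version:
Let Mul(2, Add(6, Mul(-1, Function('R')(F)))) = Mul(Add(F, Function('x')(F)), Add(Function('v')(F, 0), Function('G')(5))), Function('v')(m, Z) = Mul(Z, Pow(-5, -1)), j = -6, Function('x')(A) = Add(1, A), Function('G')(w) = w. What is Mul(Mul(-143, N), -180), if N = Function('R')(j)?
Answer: 862290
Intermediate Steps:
Function('v')(m, Z) = Mul(Rational(-1, 5), Z) (Function('v')(m, Z) = Mul(Z, Rational(-1, 5)) = Mul(Rational(-1, 5), Z))
Function('R')(F) = Add(Rational(7, 2), Mul(-5, F)) (Function('R')(F) = Add(6, Mul(Rational(-1, 2), Mul(Add(F, Add(1, F)), Add(Mul(Rational(-1, 5), 0), 5)))) = Add(6, Mul(Rational(-1, 2), Mul(Add(1, Mul(2, F)), Add(0, 5)))) = Add(6, Mul(Rational(-1, 2), Mul(Add(1, Mul(2, F)), 5))) = Add(6, Mul(Rational(-1, 2), Add(5, Mul(10, F)))) = Add(6, Add(Rational(-5, 2), Mul(-5, F))) = Add(Rational(7, 2), Mul(-5, F)))
N = Rational(67, 2) (N = Add(Rational(7, 2), Mul(-5, -6)) = Add(Rational(7, 2), 30) = Rational(67, 2) ≈ 33.500)
Mul(Mul(-143, N), -180) = Mul(Mul(-143, Rational(67, 2)), -180) = Mul(Rational(-9581, 2), -180) = 862290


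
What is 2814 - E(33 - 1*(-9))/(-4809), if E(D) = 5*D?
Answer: 644416/229 ≈ 2814.0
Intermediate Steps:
2814 - E(33 - 1*(-9))/(-4809) = 2814 - 5*(33 - 1*(-9))/(-4809) = 2814 - 5*(33 + 9)*(-1)/4809 = 2814 - 5*42*(-1)/4809 = 2814 - 210*(-1)/4809 = 2814 - 1*(-10/229) = 2814 + 10/229 = 644416/229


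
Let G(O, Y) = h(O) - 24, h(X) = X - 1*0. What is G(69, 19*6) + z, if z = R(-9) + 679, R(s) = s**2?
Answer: 805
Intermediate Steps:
h(X) = X (h(X) = X + 0 = X)
G(O, Y) = -24 + O (G(O, Y) = O - 24 = -24 + O)
z = 760 (z = (-9)**2 + 679 = 81 + 679 = 760)
G(69, 19*6) + z = (-24 + 69) + 760 = 45 + 760 = 805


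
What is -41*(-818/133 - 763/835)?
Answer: 32164869/111055 ≈ 289.63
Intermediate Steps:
-41*(-818/133 - 763/835) = -41*(-784509/111055) = 32164869/111055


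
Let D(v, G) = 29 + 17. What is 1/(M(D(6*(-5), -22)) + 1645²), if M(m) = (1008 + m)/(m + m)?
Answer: 46/124477677 ≈ 3.6954e-7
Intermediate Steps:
D(v, G) = 46
M(m) = (1008 + m)/(2*m) (M(m) = (1008 + m)/((2*m)) = (1008 + m)*(1/(2*m)) = (1008 + m)/(2*m))
1/(M(D(6*(-5), -22)) + 1645²) = 1/((½)*(1008 + 46)/46 + 1645²) = 1/((½)*(1/46)*1054 + 2706025) = 1/(527/46 + 2706025) = 1/(124477677/46) = 46/124477677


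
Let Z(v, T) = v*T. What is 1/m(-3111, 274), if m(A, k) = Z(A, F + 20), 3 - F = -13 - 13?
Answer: -1/152439 ≈ -6.5600e-6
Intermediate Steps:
F = 29 (F = 3 - (-13 - 13) = 3 - 1*(-26) = 3 + 26 = 29)
Z(v, T) = T*v
m(A, k) = 49*A (m(A, k) = (29 + 20)*A = 49*A)
1/m(-3111, 274) = 1/(49*(-3111)) = 1/(-152439) = -1/152439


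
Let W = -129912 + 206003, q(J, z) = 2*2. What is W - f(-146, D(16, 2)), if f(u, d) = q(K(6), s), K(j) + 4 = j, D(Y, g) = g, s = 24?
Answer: 76087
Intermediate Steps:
K(j) = -4 + j
q(J, z) = 4
f(u, d) = 4
W = 76091
W - f(-146, D(16, 2)) = 76091 - 1*4 = 76091 - 4 = 76087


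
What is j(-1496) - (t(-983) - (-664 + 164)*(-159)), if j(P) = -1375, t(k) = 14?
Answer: 78111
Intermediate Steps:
j(-1496) - (t(-983) - (-664 + 164)*(-159)) = -1375 - (14 - (-664 + 164)*(-159)) = -1375 - (14 - (-500)*(-159)) = -1375 - (14 - 1*79500) = -1375 - (14 - 79500) = -1375 - 1*(-79486) = -1375 + 79486 = 78111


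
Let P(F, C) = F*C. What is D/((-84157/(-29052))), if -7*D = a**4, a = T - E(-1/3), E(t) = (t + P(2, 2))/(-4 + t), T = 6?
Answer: -1822787585532/16825256539 ≈ -108.34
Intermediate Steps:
P(F, C) = C*F
E(t) = (4 + t)/(-4 + t) (E(t) = (t + 2*2)/(-4 + t) = (t + 4)/(-4 + t) = (4 + t)/(-4 + t))
a = 89/13 (a = 6 - (4 - 1/3)/(-4 - 1/3) = 6 - 11/((-13/3)*3) = 6 - (-3)*11/(13*3) = 6 - 1*(-11/13) = 6 + 11/13 = 89/13 ≈ 6.8462)
D = -62742241/199927 (D = -(89/13)**4/7 = -1/7*62742241/28561 = -62742241/199927 ≈ -313.83)
D/((-84157/(-29052))) = -62742241/(199927*((-84157/(-29052)))) = -62742241/(199927*((-84157*(-1/29052)))) = -62742241/(199927*84157/29052) = -62742241/199927*29052/84157 = -1822787585532/16825256539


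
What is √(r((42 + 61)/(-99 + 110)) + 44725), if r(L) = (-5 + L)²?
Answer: √5414029/11 ≈ 211.53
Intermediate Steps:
√(r((42 + 61)/(-99 + 110)) + 44725) = √((-5 + (42 + 61)/(-99 + 110))² + 44725) = √((-5 + 103/11)² + 44725) = √((48/11)² + 44725) = √(2304/121 + 44725) = √(5414029/121) = √5414029/11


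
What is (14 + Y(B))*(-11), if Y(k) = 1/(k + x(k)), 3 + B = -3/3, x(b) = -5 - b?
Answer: -759/5 ≈ -151.80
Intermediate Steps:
B = -4 (B = -3 - 3/3 = -3 - 3*⅓ = -3 - 1 = -4)
Y(k) = -⅕ (Y(k) = 1/(k + (-5 - k)) = 1/(-5) = -⅕)
(14 + Y(B))*(-11) = (14 - ⅕)*(-11) = (69/5)*(-11) = -759/5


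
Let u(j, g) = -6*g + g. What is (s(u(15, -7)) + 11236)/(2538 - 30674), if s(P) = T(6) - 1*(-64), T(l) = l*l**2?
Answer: -2879/7034 ≈ -0.40930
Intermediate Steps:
T(l) = l**3
u(j, g) = -5*g
s(P) = 280 (s(P) = 6**3 - 1*(-64) = 216 + 64 = 280)
(s(u(15, -7)) + 11236)/(2538 - 30674) = (280 + 11236)/(2538 - 30674) = 11516/(-28136) = 11516*(-1/28136) = -2879/7034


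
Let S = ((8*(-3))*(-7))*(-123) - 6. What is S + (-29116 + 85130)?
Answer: 35344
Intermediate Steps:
S = -20670 (S = -24*(-7)*(-123) - 6 = 168*(-123) - 6 = -20664 - 6 = -20670)
S + (-29116 + 85130) = -20670 + (-29116 + 85130) = -20670 + 56014 = 35344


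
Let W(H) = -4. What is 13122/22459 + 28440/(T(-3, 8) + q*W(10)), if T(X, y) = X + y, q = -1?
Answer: 70983562/22459 ≈ 3160.6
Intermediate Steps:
13122/22459 + 28440/(T(-3, 8) + q*W(10)) = 13122/22459 + 28440/((-3 + 8) - 1*(-4)) = 13122*(1/22459) + 28440/(5 + 4) = 13122/22459 + 28440/9 = 13122/22459 + 28440*(⅑) = 13122/22459 + 3160 = 70983562/22459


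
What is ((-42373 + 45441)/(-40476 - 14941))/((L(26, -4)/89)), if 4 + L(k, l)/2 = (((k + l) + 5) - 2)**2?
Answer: -136526/34413957 ≈ -0.0039672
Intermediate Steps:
L(k, l) = -8 + 2*(3 + k + l)**2 (L(k, l) = -8 + 2*(((k + l) + 5) - 2)**2 = -8 + 2*((5 + k + l) - 2)**2 = -8 + 2*(3 + k + l)**2)
((-42373 + 45441)/(-40476 - 14941))/((L(26, -4)/89)) = ((-42373 + 45441)/(-40476 - 14941))/(((-8 + 2*(3 + 26 - 4)**2)/89)) = (3068/(-55417))/(((-8 + 2*25**2)/89)) = (3068*(-1/55417))/(((-8 + 2*625)/89)) = -3068*89/(-8 + 1250)/55417 = -3068/(55417*((1/89)*1242)) = -3068/(55417*1242/89) = -3068/55417*89/1242 = -136526/34413957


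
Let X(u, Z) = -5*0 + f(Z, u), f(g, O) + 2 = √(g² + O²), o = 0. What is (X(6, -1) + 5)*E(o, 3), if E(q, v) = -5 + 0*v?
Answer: -15 - 5*√37 ≈ -45.414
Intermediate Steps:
f(g, O) = -2 + √(O² + g²) (f(g, O) = -2 + √(g² + O²) = -2 + √(O² + g²))
E(q, v) = -5 (E(q, v) = -5 + 0 = -5)
X(u, Z) = -2 + √(Z² + u²) (X(u, Z) = -5*0 + (-2 + √(u² + Z²)) = 0 + (-2 + √(Z² + u²)) = -2 + √(Z² + u²))
(X(6, -1) + 5)*E(o, 3) = ((-2 + √((-1)² + 6²)) + 5)*(-5) = ((-2 + √(1 + 36)) + 5)*(-5) = ((-2 + √37) + 5)*(-5) = (3 + √37)*(-5) = -15 - 5*√37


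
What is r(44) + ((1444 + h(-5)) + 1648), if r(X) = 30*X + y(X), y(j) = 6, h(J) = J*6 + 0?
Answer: 4388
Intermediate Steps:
h(J) = 6*J (h(J) = 6*J + 0 = 6*J)
r(X) = 6 + 30*X (r(X) = 30*X + 6 = 6 + 30*X)
r(44) + ((1444 + h(-5)) + 1648) = (6 + 30*44) + ((1444 + 6*(-5)) + 1648) = (6 + 1320) + ((1444 - 30) + 1648) = 1326 + (1414 + 1648) = 1326 + 3062 = 4388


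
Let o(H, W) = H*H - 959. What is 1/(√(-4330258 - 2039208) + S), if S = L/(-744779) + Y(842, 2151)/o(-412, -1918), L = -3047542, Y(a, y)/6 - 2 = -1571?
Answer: 31889989090168092029230/50326494451758938726293108573 - 15802381468274277955225*I*√6369466/100652988903517877452586217146 ≈ 6.3366e-7 - 0.00039623*I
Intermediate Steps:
Y(a, y) = -9414 (Y(a, y) = 12 + 6*(-1571) = 12 - 9426 = -9414)
o(H, W) = -959 + H² (o(H, W) = H² - 959 = -959 + H²)
S = 507368026964/125707523515 (S = -3047542/(-744779) - 9414/(-959 + (-412)²) = -3047542*(-1/744779) - 9414/(-959 + 169744) = 3047542/744779 - 9414/168785 = 507368026964/125707523515 ≈ 4.0361)
1/(√(-4330258 - 2039208) + S) = 1/(√(-4330258 - 2039208) + 507368026964/125707523515) = 1/(√(-6369466) + 507368026964/125707523515) = 1/(I*√6369466 + 507368026964/125707523515) = 1/(507368026964/125707523515 + I*√6369466)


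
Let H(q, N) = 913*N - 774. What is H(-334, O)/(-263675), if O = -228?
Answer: 208938/263675 ≈ 0.79241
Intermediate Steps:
H(q, N) = -774 + 913*N
H(-334, O)/(-263675) = (-774 + 913*(-228))/(-263675) = (-774 - 208164)*(-1/263675) = -208938*(-1/263675) = 208938/263675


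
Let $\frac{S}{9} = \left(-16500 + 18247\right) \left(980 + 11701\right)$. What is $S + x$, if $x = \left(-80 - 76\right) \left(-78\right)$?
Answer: $199395531$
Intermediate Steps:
$S = 199383363$ ($S = 9 \left(-16500 + 18247\right) \left(980 + 11701\right) = 9 \cdot 1747 \cdot 12681 = 9 \cdot 22153707 = 199383363$)
$x = 12168$ ($x = \left(-156\right) \left(-78\right) = 12168$)
$S + x = 199383363 + 12168 = 199395531$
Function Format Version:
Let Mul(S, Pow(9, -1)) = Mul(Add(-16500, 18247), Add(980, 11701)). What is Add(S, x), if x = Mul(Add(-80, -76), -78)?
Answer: 199395531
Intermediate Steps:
S = 199383363 (S = Mul(9, Mul(Add(-16500, 18247), Add(980, 11701))) = Mul(9, Mul(1747, 12681)) = Mul(9, 22153707) = 199383363)
x = 12168 (x = Mul(-156, -78) = 12168)
Add(S, x) = Add(199383363, 12168) = 199395531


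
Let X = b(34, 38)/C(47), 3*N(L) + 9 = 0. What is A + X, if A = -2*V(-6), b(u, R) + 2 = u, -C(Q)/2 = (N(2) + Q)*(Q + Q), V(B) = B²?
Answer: -37226/517 ≈ -72.004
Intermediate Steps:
N(L) = -3 (N(L) = -3 + (⅓)*0 = -3 + 0 = -3)
C(Q) = -4*Q*(-3 + Q) (C(Q) = -2*(-3 + Q)*(Q + Q) = -2*(-3 + Q)*2*Q = -4*Q*(-3 + Q))
b(u, R) = -2 + u
X = -2/517 (X = (-2 + 34)/((4*47*(3 - 1*47))) = 32/((4*47*(3 - 47))) = 32/((4*47*(-44))) = 32/(-8272) = 32*(-1/8272) = -2/517 ≈ -0.0038685)
A = -72 (A = -2*(-6)² = -2*36 = -72)
A + X = -72 - 2/517 = -37226/517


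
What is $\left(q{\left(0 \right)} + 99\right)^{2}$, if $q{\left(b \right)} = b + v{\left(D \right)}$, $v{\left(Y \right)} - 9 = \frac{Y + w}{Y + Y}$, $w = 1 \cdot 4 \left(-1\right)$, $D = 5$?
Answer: $\frac{1168561}{100} \approx 11686.0$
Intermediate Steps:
$w = -4$ ($w = 4 \left(-1\right) = -4$)
$v{\left(Y \right)} = 9 + \frac{-4 + Y}{2 Y}$ ($v{\left(Y \right)} = 9 + \frac{Y - 4}{Y + Y} = 9 + \frac{-4 + Y}{2 Y}$)
$q{\left(b \right)} = \frac{91}{10} + b$ ($q{\left(b \right)} = b + \left(\frac{19}{2} - \frac{2}{5}\right) = b + \frac{91}{10} = \frac{91}{10} + b$)
$\left(q{\left(0 \right)} + 99\right)^{2} = \left(\left(\frac{91}{10} + 0\right) + 99\right)^{2} = \left(\frac{91}{10} + 99\right)^{2} = \left(\frac{1081}{10}\right)^{2} = \frac{1168561}{100}$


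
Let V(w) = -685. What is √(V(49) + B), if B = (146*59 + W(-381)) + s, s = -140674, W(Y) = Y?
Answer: I*√133126 ≈ 364.86*I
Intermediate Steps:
B = -132441 (B = (146*59 - 381) - 140674 = (8614 - 381) - 140674 = 8233 - 140674 = -132441)
√(V(49) + B) = √(-685 - 132441) = √(-133126) = I*√133126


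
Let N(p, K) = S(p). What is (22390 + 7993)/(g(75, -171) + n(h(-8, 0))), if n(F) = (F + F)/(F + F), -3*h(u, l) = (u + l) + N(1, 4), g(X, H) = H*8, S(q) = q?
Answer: -30383/1367 ≈ -22.226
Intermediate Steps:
N(p, K) = p
g(X, H) = 8*H
h(u, l) = -⅓ - l/3 - u/3 (h(u, l) = -((u + l) + 1)/3 = -((l + u) + 1)/3 = -(1 + l + u)/3 = -⅓ - l/3 - u/3)
n(F) = 1 (n(F) = (2*F)/((2*F)) = (2*F)*(1/(2*F)) = 1)
(22390 + 7993)/(g(75, -171) + n(h(-8, 0))) = (22390 + 7993)/(8*(-171) + 1) = 30383/(-1368 + 1) = 30383/(-1367) = 30383*(-1/1367) = -30383/1367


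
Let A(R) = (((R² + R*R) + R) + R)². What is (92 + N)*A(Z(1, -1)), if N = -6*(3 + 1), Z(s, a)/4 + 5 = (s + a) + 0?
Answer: 39276800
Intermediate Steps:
Z(s, a) = -20 + 4*a + 4*s (Z(s, a) = -20 + 4*((s + a) + 0) = -20 + 4*((a + s) + 0) = -20 + 4*(a + s) = -20 + (4*a + 4*s) = -20 + 4*a + 4*s)
N = -24 (N = -6*4 = -24)
A(R) = (2*R + 2*R²)² (A(R) = (((R² + R²) + R) + R)² = ((2*R² + R) + R)² = ((R + 2*R²) + R)² = (2*R + 2*R²)²)
(92 + N)*A(Z(1, -1)) = (92 - 24)*(4*(-20 + 4*(-1) + 4*1)²*(1 + (-20 + 4*(-1) + 4*1))²) = 68*(4*(-20 - 4 + 4)²*(1 + (-20 - 4 + 4))²) = 68*(4*(-20)²*(1 - 20)²) = 68*(4*400*(-19)²) = 68*(4*400*361) = 68*577600 = 39276800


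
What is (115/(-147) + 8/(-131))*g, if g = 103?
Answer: -1672823/19257 ≈ -86.868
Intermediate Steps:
(115/(-147) + 8/(-131))*g = (115/(-147) + 8/(-131))*103 = (115*(-1/147) + 8*(-1/131))*103 = (-115/147 - 8/131)*103 = -16241/19257*103 = -1672823/19257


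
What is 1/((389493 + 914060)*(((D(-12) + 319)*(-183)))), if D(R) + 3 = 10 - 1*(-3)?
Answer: -1/78483015471 ≈ -1.2742e-11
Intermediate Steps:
D(R) = 10 (D(R) = -3 + (10 - 1*(-3)) = -3 + (10 + 3) = -3 + 13 = 10)
1/((389493 + 914060)*(((D(-12) + 319)*(-183)))) = 1/((389493 + 914060)*(((10 + 319)*(-183)))) = 1/(1303553*((329*(-183)))) = (1/1303553)/(-60207) = (1/1303553)*(-1/60207) = -1/78483015471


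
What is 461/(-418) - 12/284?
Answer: -33985/29678 ≈ -1.1451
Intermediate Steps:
461/(-418) - 12/284 = 461*(-1/418) - 12*1/284 = -461/418 - 3/71 = -33985/29678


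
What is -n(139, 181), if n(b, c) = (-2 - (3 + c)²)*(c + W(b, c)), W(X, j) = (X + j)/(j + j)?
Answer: 1114639218/181 ≈ 6.1582e+6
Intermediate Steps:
W(X, j) = (X + j)/(2*j) (W(X, j) = (X + j)/((2*j)) = (X + j)*(1/(2*j)) = (X + j)/(2*j))
n(b, c) = (-2 - (3 + c)²)*(c + (b + c)/(2*c))
-n(139, 181) = -(-1)*(139 + 181 + 181²*(2 + (3 + 181)²) + (3 + 181)²*(139 + 181)/2)/181 = -(-1)*(139 + 181 + 32761*(2 + 184²) + (½)*184²*320)/181 = -(-1)*(139 + 181 + 32761*(2 + 33856) + (½)*33856*320)/181 = -(-1)*(139 + 181 + 32761*33858 + 5416960)/181 = -(-1)*(139 + 181 + 1109221938 + 5416960)/181 = -(-1)*1114639218/181 = -1*(-1114639218/181) = 1114639218/181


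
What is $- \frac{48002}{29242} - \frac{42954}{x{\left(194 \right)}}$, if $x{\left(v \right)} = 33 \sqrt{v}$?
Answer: $- \frac{24001}{14621} - \frac{7159 \sqrt{194}}{1067} \approx -95.094$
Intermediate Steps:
$- \frac{48002}{29242} - \frac{42954}{x{\left(194 \right)}} = - \frac{48002}{29242} - \frac{42954}{33 \sqrt{194}} = \left(-48002\right) \frac{1}{29242} - 42954 \frac{\sqrt{194}}{6402} = - \frac{24001}{14621} - \frac{7159 \sqrt{194}}{1067}$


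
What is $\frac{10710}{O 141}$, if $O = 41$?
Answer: $\frac{3570}{1927} \approx 1.8526$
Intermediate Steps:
$\frac{10710}{O 141} = \frac{10710}{41 \cdot 141} = \frac{10710}{5781} = 10710 \cdot \frac{1}{5781} = \frac{3570}{1927}$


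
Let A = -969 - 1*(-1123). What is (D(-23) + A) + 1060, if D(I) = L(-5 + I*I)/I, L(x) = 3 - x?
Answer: 28443/23 ≈ 1236.7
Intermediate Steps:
A = 154 (A = -969 + 1123 = 154)
D(I) = (8 - I**2)/I (D(I) = (3 - (-5 + I*I))/I = (3 - (-5 + I**2))/I = (3 + (5 - I**2))/I = (8 - I**2)/I)
(D(-23) + A) + 1060 = ((-1*(-23) + 8/(-23)) + 154) + 1060 = ((23 + 8*(-1/23)) + 154) + 1060 = ((23 - 8/23) + 154) + 1060 = (521/23 + 154) + 1060 = 4063/23 + 1060 = 28443/23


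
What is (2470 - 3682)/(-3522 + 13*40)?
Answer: 606/1501 ≈ 0.40373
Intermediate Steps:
(2470 - 3682)/(-3522 + 13*40) = -1212/(-3522 + 520) = -1212/(-3002) = -1212*(-1/3002) = 606/1501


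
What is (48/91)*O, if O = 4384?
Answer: 210432/91 ≈ 2312.4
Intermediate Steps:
(48/91)*O = (48/91)*4384 = 210432/91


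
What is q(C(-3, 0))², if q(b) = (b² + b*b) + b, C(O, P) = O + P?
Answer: 225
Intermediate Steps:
q(b) = b + 2*b² (q(b) = (b² + b²) + b = 2*b² + b = b + 2*b²)
q(C(-3, 0))² = ((-3 + 0)*(1 + 2*(-3 + 0)))² = (-3*(1 + 2*(-3)))² = (-3*(1 - 6))² = (-3*(-5))² = 15² = 225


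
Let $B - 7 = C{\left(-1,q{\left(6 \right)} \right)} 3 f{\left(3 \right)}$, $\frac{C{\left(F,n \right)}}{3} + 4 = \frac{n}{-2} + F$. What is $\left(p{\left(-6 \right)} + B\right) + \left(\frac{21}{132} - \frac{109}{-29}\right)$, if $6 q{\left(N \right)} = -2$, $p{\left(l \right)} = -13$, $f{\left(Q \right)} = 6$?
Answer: $- \frac{335693}{1276} \approx -263.08$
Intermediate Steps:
$q{\left(N \right)} = - \frac{1}{3}$ ($q{\left(N \right)} = \frac{1}{6} \left(-2\right) = - \frac{1}{3}$)
$C{\left(F,n \right)} = -12 + 3 F - \frac{3 n}{2}$ ($C{\left(F,n \right)} = -12 + 3 \left(\frac{n}{-2} + F\right) = -12 + 3 \left(n \left(- \frac{1}{2}\right) + F\right) = -12 + 3 \left(- \frac{n}{2} + F\right) = -12 + 3 \left(F - \frac{n}{2}\right) = -12 + \left(3 F - \frac{3 n}{2}\right) = -12 + 3 F - \frac{3 n}{2}$)
$B = -254$ ($B = 7 + \left(-12 + 3 \left(-1\right) - - \frac{1}{2}\right) 3 \cdot 6 = 7 + \left(-12 - 3 + \frac{1}{2}\right) 3 \cdot 6 = 7 + \left(- \frac{29}{2}\right) 3 \cdot 6 = 7 - 261 = -254$)
$\left(p{\left(-6 \right)} + B\right) + \left(\frac{21}{132} - \frac{109}{-29}\right) = \left(-13 - 254\right) + \left(\frac{21}{132} - \frac{109}{-29}\right) = -267 + \left(21 \cdot \frac{1}{132} - - \frac{109}{29}\right) = -267 + \left(\frac{7}{44} + \frac{109}{29}\right) = -267 + \frac{4999}{1276} = - \frac{335693}{1276}$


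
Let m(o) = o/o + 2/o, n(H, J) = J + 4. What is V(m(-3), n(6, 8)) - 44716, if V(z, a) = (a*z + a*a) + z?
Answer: -133703/3 ≈ -44568.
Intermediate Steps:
n(H, J) = 4 + J
m(o) = 1 + 2/o
V(z, a) = z + a² + a*z (V(z, a) = (a*z + a²) + z = (a² + a*z) + z = z + a² + a*z)
V(m(-3), n(6, 8)) - 44716 = ((2 - 3)/(-3) + (4 + 8)² + (4 + 8)*((2 - 3)/(-3))) - 44716 = (-⅓*(-1) + 12² + 12*(-⅓*(-1))) - 44716 = (⅓ + 144 + 12*(⅓)) - 44716 = (⅓ + 144 + 4) - 44716 = 445/3 - 44716 = -133703/3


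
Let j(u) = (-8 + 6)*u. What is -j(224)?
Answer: 448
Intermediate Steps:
j(u) = -2*u
-j(224) = -(-2)*224 = -1*(-448) = 448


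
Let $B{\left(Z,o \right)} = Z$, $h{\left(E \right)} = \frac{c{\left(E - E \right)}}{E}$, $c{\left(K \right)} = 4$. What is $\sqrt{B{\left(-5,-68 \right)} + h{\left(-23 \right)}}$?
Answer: $\frac{i \sqrt{2737}}{23} \approx 2.2746 i$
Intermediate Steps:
$h{\left(E \right)} = \frac{4}{E}$
$\sqrt{B{\left(-5,-68 \right)} + h{\left(-23 \right)}} = \sqrt{-5 + \frac{4}{-23}} = \sqrt{-5 + 4 \left(- \frac{1}{23}\right)} = \sqrt{-5 - \frac{4}{23}} = \sqrt{- \frac{119}{23}} = \frac{i \sqrt{2737}}{23}$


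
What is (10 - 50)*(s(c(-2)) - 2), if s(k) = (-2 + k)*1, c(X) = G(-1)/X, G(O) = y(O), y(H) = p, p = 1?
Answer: 180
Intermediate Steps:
y(H) = 1
G(O) = 1
c(X) = 1/X
s(k) = -2 + k
(10 - 50)*(s(c(-2)) - 2) = (10 - 50)*((-2 + 1/(-2)) - 2) = -40*((-2 - 1/2) - 2) = -40*(-5/2 - 2) = -40*(-9/2) = 180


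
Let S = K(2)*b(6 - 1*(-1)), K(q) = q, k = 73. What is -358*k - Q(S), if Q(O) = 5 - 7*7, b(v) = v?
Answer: -26090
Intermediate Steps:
S = 14 (S = 2*(6 - 1*(-1)) = 2*(6 + 1) = 2*7 = 14)
Q(O) = -44 (Q(O) = 5 - 49 = -44)
-358*k - Q(S) = -358*73 - 1*(-44) = -26134 + 44 = -26090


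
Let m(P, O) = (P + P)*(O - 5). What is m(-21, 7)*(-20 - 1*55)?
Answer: 6300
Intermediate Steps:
m(P, O) = 2*P*(-5 + O) (m(P, O) = (2*P)*(-5 + O) = 2*P*(-5 + O))
m(-21, 7)*(-20 - 1*55) = (2*(-21)*(-5 + 7))*(-20 - 1*55) = (2*(-21)*2)*(-20 - 55) = -84*(-75) = 6300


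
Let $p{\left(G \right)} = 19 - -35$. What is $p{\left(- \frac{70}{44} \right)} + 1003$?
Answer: $1057$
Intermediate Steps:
$p{\left(G \right)} = 54$ ($p{\left(G \right)} = 19 + 35 = 54$)
$p{\left(- \frac{70}{44} \right)} + 1003 = 54 + 1003 = 1057$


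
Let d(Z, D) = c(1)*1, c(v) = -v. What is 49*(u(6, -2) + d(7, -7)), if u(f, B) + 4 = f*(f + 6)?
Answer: 3283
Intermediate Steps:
u(f, B) = -4 + f*(6 + f) (u(f, B) = -4 + f*(f + 6) = -4 + f*(6 + f))
d(Z, D) = -1 (d(Z, D) = -1*1*1 = -1*1 = -1)
49*(u(6, -2) + d(7, -7)) = 49*((-4 + 6² + 6*6) - 1) = 49*((-4 + 36 + 36) - 1) = 49*(68 - 1) = 49*67 = 3283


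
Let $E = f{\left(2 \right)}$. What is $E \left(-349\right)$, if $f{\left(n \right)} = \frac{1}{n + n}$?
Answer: $- \frac{349}{4} \approx -87.25$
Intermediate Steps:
$f{\left(n \right)} = \frac{1}{2 n}$
$E = \frac{1}{4}$ ($E = \frac{1}{2 \cdot 2} = \frac{1}{2} \cdot \frac{1}{2} = \frac{1}{4} \approx 0.25$)
$E \left(-349\right) = \frac{1}{4} \left(-349\right) = - \frac{349}{4}$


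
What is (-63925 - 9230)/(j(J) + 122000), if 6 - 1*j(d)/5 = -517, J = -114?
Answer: -14631/24923 ≈ -0.58705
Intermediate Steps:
j(d) = 2615 (j(d) = 30 - 5*(-517) = 30 + 2585 = 2615)
(-63925 - 9230)/(j(J) + 122000) = (-63925 - 9230)/(2615 + 122000) = -73155/124615 = -73155*1/124615 = -14631/24923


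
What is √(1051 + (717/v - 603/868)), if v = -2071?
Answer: √848226887085613/898814 ≈ 32.403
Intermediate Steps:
√(1051 + (717/v - 603/868)) = √(1051 + (717/(-2071) - 603/868)) = √(1051 + (717*(-1/2071) - 603*1/868)) = √(1051 + (-717/2071 - 603/868)) = √(1051 - 1871169/1797628) = √(1887435859/1797628) = √848226887085613/898814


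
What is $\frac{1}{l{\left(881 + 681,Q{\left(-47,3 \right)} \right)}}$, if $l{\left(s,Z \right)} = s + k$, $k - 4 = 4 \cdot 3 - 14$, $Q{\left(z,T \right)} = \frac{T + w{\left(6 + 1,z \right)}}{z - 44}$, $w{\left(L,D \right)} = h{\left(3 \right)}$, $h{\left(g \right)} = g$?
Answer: $\frac{1}{1564} \approx 0.00063939$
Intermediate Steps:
$w{\left(L,D \right)} = 3$
$Q{\left(z,T \right)} = \frac{3 + T}{-44 + z}$ ($Q{\left(z,T \right)} = \frac{T + 3}{z - 44} = \frac{3 + T}{-44 + z}$)
$k = 2$ ($k = 4 + \left(4 \cdot 3 - 14\right) = 4 + \left(12 - 14\right) = 4 - 2 = 2$)
$l{\left(s,Z \right)} = 2 + s$ ($l{\left(s,Z \right)} = s + 2 = 2 + s$)
$\frac{1}{l{\left(881 + 681,Q{\left(-47,3 \right)} \right)}} = \frac{1}{2 + \left(881 + 681\right)} = \frac{1}{2 + 1562} = \frac{1}{1564}$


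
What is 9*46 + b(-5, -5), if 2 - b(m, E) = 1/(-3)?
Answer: 1249/3 ≈ 416.33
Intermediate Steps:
b(m, E) = 7/3 (b(m, E) = 2 - 1/(-3) = 2 - 1*(-⅓) = 2 + ⅓ = 7/3)
9*46 + b(-5, -5) = 9*46 + 7/3 = 414 + 7/3 = 1249/3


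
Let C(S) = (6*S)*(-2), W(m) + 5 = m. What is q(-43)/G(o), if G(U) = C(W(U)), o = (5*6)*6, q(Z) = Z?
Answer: 43/2100 ≈ 0.020476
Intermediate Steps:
W(m) = -5 + m
C(S) = -12*S
o = 180 (o = 30*6 = 180)
G(U) = 60 - 12*U (G(U) = -12*(-5 + U) = 60 - 12*U)
q(-43)/G(o) = -43/(60 - 12*180) = -43/(60 - 2160) = -43/(-2100) = -43*(-1/2100) = 43/2100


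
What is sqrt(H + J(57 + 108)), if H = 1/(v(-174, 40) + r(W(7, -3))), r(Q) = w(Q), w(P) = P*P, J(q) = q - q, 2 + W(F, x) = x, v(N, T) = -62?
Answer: I*sqrt(37)/37 ≈ 0.1644*I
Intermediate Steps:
W(F, x) = -2 + x
J(q) = 0
w(P) = P**2
r(Q) = Q**2
H = -1/37 (H = 1/(-62 + (-2 - 3)**2) = 1/(-62 + (-5)**2) = 1/(-62 + 25) = 1/(-37) = -1/37 ≈ -0.027027)
sqrt(H + J(57 + 108)) = sqrt(-1/37 + 0) = sqrt(-1/37) = I*sqrt(37)/37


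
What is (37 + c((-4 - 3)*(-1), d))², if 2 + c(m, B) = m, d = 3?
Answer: 1764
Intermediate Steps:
c(m, B) = -2 + m
(37 + c((-4 - 3)*(-1), d))² = (37 + (-2 + (-4 - 3)*(-1)))² = (37 + (-2 - 7*(-1)))² = (37 + (-2 + 7))² = (37 + 5)² = 42² = 1764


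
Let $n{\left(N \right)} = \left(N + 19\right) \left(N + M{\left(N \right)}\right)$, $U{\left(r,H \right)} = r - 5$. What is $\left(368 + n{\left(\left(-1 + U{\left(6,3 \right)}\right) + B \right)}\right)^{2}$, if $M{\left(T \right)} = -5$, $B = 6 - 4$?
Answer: $93025$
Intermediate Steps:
$U{\left(r,H \right)} = -5 + r$
$B = 2$
$n{\left(N \right)} = \left(-5 + N\right) \left(19 + N\right)$ ($n{\left(N \right)} = \left(N + 19\right) \left(N - 5\right) = \left(19 + N\right) \left(-5 + N\right) = \left(-5 + N\right) \left(19 + N\right)$)
$\left(368 + n{\left(\left(-1 + U{\left(6,3 \right)}\right) + B \right)}\right)^{2} = \left(368 + \left(-95 + \left(\left(-1 + \left(-5 + 6\right)\right) + 2\right)^{2} + 14 \left(\left(-1 + \left(-5 + 6\right)\right) + 2\right)\right)\right)^{2} = \left(368 + \left(-95 + \left(\left(-1 + 1\right) + 2\right)^{2} + 14 \left(\left(-1 + 1\right) + 2\right)\right)\right)^{2} = \left(368 + \left(-95 + \left(0 + 2\right)^{2} + 14 \left(0 + 2\right)\right)\right)^{2} = \left(368 + \left(-95 + 2^{2} + 14 \cdot 2\right)\right)^{2} = \left(368 + \left(-95 + 4 + 28\right)\right)^{2} = \left(368 - 63\right)^{2} = 305^{2} = 93025$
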